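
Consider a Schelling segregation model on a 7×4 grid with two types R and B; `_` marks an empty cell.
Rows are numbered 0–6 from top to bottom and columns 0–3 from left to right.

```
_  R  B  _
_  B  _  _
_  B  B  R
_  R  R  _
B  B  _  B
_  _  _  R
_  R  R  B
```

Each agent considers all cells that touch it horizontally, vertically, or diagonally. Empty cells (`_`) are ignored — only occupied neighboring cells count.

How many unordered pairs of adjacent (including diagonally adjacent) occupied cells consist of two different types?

14

Scan each occupied cell's neighbors to the right and below (and the two forward diagonals) so each pair is counted once.
From row 0: 2 unlike of 3 pairs (running 2/3).
From row 1: 0 unlike of 2 pairs (running 2/5).
From row 2: 5 unlike of 7 pairs (running 7/12).
From row 3: 4 unlike of 5 pairs (running 11/17).
From row 4: 1 unlike of 2 pairs (running 12/19).
From row 5: 1 unlike of 2 pairs (running 13/21).
From row 6: 1 unlike of 2 pairs (running 14/23).
Total adjacent occupied pairs: 23; unlike-type pairs: 14.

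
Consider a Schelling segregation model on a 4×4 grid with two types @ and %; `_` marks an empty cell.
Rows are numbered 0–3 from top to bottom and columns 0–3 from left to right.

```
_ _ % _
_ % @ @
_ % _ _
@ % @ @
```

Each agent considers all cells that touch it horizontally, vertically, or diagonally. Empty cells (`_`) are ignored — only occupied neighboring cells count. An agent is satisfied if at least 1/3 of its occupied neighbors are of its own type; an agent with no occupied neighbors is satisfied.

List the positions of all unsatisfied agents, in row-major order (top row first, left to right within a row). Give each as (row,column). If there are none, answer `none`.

(0,2)% 1/3 satisfied
(1,1)% 2/3 satisfied
(1,2)@ 1/4 not
(1,3)@ 1/2 satisfied
(2,1)% 2/5 satisfied
(3,0)@ 0/2 not
(3,1)% 1/3 satisfied
(3,2)@ 1/3 satisfied
(3,3)@ 1/1 satisfied

(1,2), (3,0)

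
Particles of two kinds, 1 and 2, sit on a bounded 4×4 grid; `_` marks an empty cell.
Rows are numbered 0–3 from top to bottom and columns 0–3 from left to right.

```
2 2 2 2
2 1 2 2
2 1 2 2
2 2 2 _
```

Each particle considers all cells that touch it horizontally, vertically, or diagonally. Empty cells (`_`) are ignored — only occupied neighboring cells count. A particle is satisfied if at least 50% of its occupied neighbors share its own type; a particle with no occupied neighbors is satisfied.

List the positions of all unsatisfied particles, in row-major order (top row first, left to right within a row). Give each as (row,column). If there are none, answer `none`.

(1,1), (2,1)

Row 0: (0,0)2 2/3 ok · (0,1)2 4/5 ok · (0,2)2 4/5 ok · (0,3)2 3/3 ok
Row 1: (1,0)2 3/5 ok · (1,1)1 1/8 unhappy · (1,2)2 6/8 ok · (1,3)2 5/5 ok
Row 2: (2,0)2 3/5 ok · (2,1)1 1/8 unhappy · (2,2)2 5/7 ok · (2,3)2 4/4 ok
Row 3: (3,0)2 2/3 ok · (3,1)2 4/5 ok · (3,2)2 3/4 ok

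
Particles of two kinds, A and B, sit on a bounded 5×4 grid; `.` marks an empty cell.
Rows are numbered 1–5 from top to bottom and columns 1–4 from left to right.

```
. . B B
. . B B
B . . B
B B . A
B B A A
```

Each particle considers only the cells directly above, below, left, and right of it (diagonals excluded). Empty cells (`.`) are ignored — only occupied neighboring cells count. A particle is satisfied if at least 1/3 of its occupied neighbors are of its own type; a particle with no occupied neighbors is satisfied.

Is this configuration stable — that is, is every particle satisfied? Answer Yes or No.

(1,3)B 2/2 ✓
(1,4)B 2/2 ✓
(2,3)B 2/2 ✓
(2,4)B 3/3 ✓
(3,1)B 1/1 ✓
(3,4)B 1/2 ✓
(4,1)B 3/3 ✓
(4,2)B 2/2 ✓
(4,4)A 1/2 ✓
(5,1)B 2/2 ✓
(5,2)B 2/3 ✓
(5,3)A 1/2 ✓
(5,4)A 2/2 ✓
All meet the threshold, so the configuration is stable.

Yes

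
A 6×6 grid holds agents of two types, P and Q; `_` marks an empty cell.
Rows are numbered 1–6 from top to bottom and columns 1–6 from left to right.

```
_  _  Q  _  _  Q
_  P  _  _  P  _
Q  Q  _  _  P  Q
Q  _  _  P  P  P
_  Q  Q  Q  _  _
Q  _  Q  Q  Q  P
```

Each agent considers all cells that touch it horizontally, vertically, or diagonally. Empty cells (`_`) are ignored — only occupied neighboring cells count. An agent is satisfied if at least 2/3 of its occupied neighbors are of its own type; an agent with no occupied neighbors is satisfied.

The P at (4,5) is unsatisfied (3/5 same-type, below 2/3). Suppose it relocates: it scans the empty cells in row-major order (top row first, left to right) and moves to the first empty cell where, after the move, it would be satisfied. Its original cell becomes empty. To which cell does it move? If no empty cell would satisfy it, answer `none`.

(1,1)

Vacating (4,5). Empty cells in order:
  (1,1): 1/1 same-type → satisfied — stop here.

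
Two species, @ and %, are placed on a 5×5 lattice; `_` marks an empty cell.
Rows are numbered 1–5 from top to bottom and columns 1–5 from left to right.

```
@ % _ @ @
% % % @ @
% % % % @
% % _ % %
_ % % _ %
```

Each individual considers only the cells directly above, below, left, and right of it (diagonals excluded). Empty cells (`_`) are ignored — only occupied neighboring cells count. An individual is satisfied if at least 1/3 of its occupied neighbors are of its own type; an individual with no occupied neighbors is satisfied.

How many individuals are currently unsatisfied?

(1,1)@ 0/2 ✗
(1,2)% 1/2 ✓
(1,4)@ 2/2 ✓
(1,5)@ 2/2 ✓
(2,1)% 2/3 ✓
(2,2)% 4/4 ✓
(2,3)% 2/3 ✓
(2,4)@ 2/4 ✓
(2,5)@ 3/3 ✓
(3,1)% 3/3 ✓
(3,2)% 4/4 ✓
(3,3)% 3/3 ✓
(3,4)% 2/4 ✓
(3,5)@ 1/3 ✓
(4,1)% 2/2 ✓
(4,2)% 3/3 ✓
(4,4)% 2/2 ✓
(4,5)% 2/3 ✓
(5,2)% 2/2 ✓
(5,3)% 1/1 ✓
(5,5)% 1/1 ✓
Unsatisfied: (1,1) — 1 in total.

1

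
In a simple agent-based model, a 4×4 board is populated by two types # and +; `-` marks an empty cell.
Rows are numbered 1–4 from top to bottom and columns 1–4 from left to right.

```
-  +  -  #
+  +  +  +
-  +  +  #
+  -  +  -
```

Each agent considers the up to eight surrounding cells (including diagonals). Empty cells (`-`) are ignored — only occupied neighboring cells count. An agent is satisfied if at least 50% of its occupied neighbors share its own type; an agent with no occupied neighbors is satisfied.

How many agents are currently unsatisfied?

2

(1,2)+ 3/3 satisfied
(1,4)# 0/2 not
(2,1)+ 3/3 satisfied
(2,2)+ 5/5 satisfied
(2,3)+ 5/7 satisfied
(2,4)+ 2/4 satisfied
(3,2)+ 6/6 satisfied
(3,3)+ 5/6 satisfied
(3,4)# 0/4 not
(4,1)+ 1/1 satisfied
(4,3)+ 2/3 satisfied
Unsatisfied: (1,4), (3,4) — 2 in total.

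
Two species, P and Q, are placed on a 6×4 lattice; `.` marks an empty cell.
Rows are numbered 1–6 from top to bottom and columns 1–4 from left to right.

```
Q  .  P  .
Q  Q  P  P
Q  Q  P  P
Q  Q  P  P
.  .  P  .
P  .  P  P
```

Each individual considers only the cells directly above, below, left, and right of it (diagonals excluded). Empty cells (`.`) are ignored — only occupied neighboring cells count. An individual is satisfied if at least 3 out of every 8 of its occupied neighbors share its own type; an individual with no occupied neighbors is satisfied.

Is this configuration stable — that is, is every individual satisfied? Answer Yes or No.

Yes

(1,1)Q 1/1 satisfied
(1,3)P 1/1 satisfied
(2,1)Q 3/3 satisfied
(2,2)Q 2/3 satisfied
(2,3)P 3/4 satisfied
(2,4)P 2/2 satisfied
(3,1)Q 3/3 satisfied
(3,2)Q 3/4 satisfied
(3,3)P 3/4 satisfied
(3,4)P 3/3 satisfied
(4,1)Q 2/2 satisfied
(4,2)Q 2/3 satisfied
(4,3)P 3/4 satisfied
(4,4)P 2/2 satisfied
(5,3)P 2/2 satisfied
(6,1)P 0/0 satisfied
(6,3)P 2/2 satisfied
(6,4)P 1/1 satisfied
All meet the threshold, so the configuration is stable.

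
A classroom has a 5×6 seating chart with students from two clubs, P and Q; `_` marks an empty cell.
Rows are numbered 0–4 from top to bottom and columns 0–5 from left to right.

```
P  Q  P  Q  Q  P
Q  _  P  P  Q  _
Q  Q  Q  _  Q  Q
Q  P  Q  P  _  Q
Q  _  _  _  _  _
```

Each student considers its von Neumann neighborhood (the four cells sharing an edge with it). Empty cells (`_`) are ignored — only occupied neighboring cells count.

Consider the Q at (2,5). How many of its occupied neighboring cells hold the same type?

Occupied neighbors of (2,5): (3,5)=Q, (2,4)=Q.
Same type (Q): 2 of 2.

2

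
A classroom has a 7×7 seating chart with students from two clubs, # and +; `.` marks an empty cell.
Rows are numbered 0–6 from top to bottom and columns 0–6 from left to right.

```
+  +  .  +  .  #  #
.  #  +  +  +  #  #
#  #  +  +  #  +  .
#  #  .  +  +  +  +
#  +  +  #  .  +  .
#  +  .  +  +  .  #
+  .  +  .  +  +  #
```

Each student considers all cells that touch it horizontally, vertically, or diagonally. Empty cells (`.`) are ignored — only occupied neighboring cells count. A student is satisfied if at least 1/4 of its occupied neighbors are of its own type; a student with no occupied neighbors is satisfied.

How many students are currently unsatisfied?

Row 0: (0,0)+ 1/2 ok · (0,1)+ 2/3 ok · (0,3)+ 3/3 ok · (0,5)# 3/4 ok · (0,6)# 3/3 ok
Row 1: (1,1)# 2/6 ok · (1,2)+ 5/7 ok · (1,3)+ 5/6 ok · (1,4)+ 4/7 ok · (1,5)# 4/6 ok · (1,6)# 3/4 ok
Row 2: (2,0)# 4/4 ok · (2,1)# 4/6 ok · (2,2)+ 4/7 ok · (2,3)+ 6/7 ok · (2,4)# 1/8 unhappy · (2,5)+ 4/7 ok
Row 3: (3,0)# 4/5 ok · (3,1)# 4/7 ok · (3,3)+ 4/6 ok · (3,4)+ 5/7 ok · (3,5)+ 4/5 ok · (3,6)+ 3/3 ok
Row 4: (4,0)# 3/5 ok · (4,1)+ 2/6 ok · (4,2)+ 4/6 ok · (4,3)# 0/5 unhappy · (4,5)+ 4/5 ok
Row 5: (5,0)# 1/4 ok · (5,1)+ 4/6 ok · (5,3)+ 4/5 ok · (5,4)+ 4/5 ok · (5,6)# 1/3 ok
Row 6: (6,0)+ 1/2 ok · (6,2)+ 2/2 ok · (6,4)+ 3/3 ok · (6,5)+ 2/4 ok · (6,6)# 1/2 ok
Unsatisfied: (2,4), (4,3) — 2 in total.

2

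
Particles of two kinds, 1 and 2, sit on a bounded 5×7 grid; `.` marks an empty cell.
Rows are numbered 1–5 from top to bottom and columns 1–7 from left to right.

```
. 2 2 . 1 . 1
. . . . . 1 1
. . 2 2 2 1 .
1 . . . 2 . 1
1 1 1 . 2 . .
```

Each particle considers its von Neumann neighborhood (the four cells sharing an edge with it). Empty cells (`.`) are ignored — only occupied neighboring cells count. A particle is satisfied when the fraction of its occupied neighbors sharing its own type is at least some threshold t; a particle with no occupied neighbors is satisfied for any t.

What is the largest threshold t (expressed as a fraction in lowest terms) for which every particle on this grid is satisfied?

1/2

(1,2)2 1/1
(1,3)2 1/1
(1,5)1 — no occupied neighbors
(1,7)1 1/1
(2,6)1 2/2
(2,7)1 2/2
(3,3)2 1/1
(3,4)2 2/2
(3,5)2 2/3
(3,6)1 1/2
(4,1)1 1/1
(4,5)2 2/2
(4,7)1 — no occupied neighbors
(5,1)1 2/2
(5,2)1 2/2
(5,3)1 1/1
(5,5)2 1/1
The smallest same-type fraction is 1/2 at (3,6), which reduces to 1/2. Any threshold above that leaves this particle unsatisfied.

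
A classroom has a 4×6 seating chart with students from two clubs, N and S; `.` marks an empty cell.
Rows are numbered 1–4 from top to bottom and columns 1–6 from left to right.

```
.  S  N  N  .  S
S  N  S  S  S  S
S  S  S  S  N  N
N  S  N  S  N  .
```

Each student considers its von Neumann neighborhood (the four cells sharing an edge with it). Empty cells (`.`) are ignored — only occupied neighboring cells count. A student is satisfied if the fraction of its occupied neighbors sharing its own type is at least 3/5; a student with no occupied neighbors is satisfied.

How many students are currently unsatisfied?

13

Row 1: (1,2)S 0/2 not · (1,3)N 1/3 not · (1,4)N 1/2 not · (1,6)S 1/1 satisfied
Row 2: (2,1)S 1/2 not · (2,2)N 0/4 not · (2,3)S 2/4 not · (2,4)S 3/4 satisfied · (2,5)S 2/3 satisfied · (2,6)S 2/3 satisfied
Row 3: (3,1)S 2/3 satisfied · (3,2)S 3/4 satisfied · (3,3)S 3/4 satisfied · (3,4)S 3/4 satisfied · (3,5)N 2/4 not · (3,6)N 1/2 not
Row 4: (4,1)N 0/2 not · (4,2)S 1/3 not · (4,3)N 0/3 not · (4,4)S 1/3 not · (4,5)N 1/2 not
Unsatisfied: (1,2), (1,3), (1,4), (2,1), (2,2), (2,3), (3,5), (3,6), (4,1), (4,2), (4,3), (4,4), (4,5) — 13 in total.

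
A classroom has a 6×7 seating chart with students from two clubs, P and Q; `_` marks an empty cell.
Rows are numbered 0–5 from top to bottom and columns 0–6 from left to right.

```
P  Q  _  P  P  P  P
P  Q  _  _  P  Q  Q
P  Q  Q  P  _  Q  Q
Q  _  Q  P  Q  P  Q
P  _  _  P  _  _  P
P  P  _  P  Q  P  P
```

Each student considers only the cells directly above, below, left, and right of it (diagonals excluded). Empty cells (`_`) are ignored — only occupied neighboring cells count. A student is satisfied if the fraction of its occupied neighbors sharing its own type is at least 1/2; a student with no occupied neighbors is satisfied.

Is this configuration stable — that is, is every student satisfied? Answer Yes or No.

Row 0: (0,0)P 1/2 ✓ · (0,1)Q 1/2 ✓ · (0,3)P 1/1 ✓ · (0,4)P 3/3 ✓ · (0,5)P 2/3 ✓ · (0,6)P 1/2 ✓
Row 1: (1,0)P 2/3 ✓ · (1,1)Q 2/3 ✓ · (1,4)P 1/2 ✓ · (1,5)Q 2/4 ✓ · (1,6)Q 2/3 ✓
Row 2: (2,0)P 1/3 ✗ · (2,1)Q 2/3 ✓ · (2,2)Q 2/3 ✓ · (2,3)P 1/2 ✓ · (2,5)Q 2/3 ✓ · (2,6)Q 3/3 ✓
Row 3: (3,0)Q 0/2 ✗ · (3,2)Q 1/2 ✓ · (3,3)P 2/4 ✓ · (3,4)Q 0/2 ✗ · (3,5)P 0/3 ✗ · (3,6)Q 1/3 ✗
Row 4: (4,0)P 1/2 ✓ · (4,3)P 2/2 ✓ · (4,6)P 1/2 ✓
Row 5: (5,0)P 2/2 ✓ · (5,1)P 1/1 ✓ · (5,3)P 1/2 ✓ · (5,4)Q 0/2 ✗ · (5,5)P 1/2 ✓ · (5,6)P 2/2 ✓
For instance (2,0) has only 1/3 same-type neighbors, below 1/2.

No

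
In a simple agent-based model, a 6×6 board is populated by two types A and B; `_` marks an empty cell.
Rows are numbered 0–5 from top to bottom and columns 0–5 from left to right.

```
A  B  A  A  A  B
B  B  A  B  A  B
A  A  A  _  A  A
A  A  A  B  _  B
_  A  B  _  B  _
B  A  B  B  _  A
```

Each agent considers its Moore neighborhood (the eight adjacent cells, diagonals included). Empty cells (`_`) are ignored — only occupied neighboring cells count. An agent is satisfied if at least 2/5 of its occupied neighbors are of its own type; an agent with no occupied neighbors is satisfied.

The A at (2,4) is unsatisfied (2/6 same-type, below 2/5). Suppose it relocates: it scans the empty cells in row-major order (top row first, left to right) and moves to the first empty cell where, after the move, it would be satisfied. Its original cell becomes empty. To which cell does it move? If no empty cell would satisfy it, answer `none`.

(2,3)

Vacating (2,4). Empty cells in order:
  (2,3): 4/6 same-type → satisfied — stop here.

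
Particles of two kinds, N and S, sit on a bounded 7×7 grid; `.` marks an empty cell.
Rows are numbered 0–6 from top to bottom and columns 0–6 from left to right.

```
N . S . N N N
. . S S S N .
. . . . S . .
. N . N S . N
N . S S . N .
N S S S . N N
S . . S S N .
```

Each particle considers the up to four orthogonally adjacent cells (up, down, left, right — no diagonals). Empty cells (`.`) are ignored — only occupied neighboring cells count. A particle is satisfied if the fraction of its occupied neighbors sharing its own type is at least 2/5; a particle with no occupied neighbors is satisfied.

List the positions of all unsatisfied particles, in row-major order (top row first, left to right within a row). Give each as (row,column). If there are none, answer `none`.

(3,3), (5,0), (6,0)

(0,0)N 0/0 ok
(0,2)S 1/1 ok
(0,4)N 1/2 ok
(0,5)N 3/3 ok
(0,6)N 1/1 ok
(1,2)S 2/2 ok
(1,3)S 2/2 ok
(1,4)S 2/4 ok
(1,5)N 1/2 ok
(2,4)S 2/2 ok
(3,1)N 0/0 ok
(3,3)N 0/2 unhappy
(3,4)S 1/2 ok
(3,6)N 0/0 ok
(4,0)N 1/1 ok
(4,2)S 2/2 ok
(4,3)S 2/3 ok
(4,5)N 1/1 ok
(5,0)N 1/3 unhappy
(5,1)S 1/2 ok
(5,2)S 3/3 ok
(5,3)S 3/3 ok
(5,5)N 3/3 ok
(5,6)N 1/1 ok
(6,0)S 0/1 unhappy
(6,3)S 2/2 ok
(6,4)S 1/2 ok
(6,5)N 1/2 ok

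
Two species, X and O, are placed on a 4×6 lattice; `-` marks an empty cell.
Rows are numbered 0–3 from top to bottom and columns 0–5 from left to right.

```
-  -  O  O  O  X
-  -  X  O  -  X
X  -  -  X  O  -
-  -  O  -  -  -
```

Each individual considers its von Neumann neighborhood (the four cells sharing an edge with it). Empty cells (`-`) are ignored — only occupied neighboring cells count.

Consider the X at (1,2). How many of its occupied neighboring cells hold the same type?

Occupied neighbors of (1,2): (0,2)=O, (1,3)=O.
Same type (X): 0 of 2.

0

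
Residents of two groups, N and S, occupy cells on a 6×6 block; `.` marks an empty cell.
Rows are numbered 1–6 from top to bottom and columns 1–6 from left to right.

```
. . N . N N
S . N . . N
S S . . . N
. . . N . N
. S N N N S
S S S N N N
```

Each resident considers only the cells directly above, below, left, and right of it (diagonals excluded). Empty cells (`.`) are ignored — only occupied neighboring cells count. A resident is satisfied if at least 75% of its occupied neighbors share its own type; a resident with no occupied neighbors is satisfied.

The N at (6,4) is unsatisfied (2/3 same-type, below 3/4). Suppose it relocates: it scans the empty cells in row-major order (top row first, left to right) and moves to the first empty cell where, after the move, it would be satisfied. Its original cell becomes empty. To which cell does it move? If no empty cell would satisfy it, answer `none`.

(1,2)

Vacating (6,4). Empty cells in order:
  (1,1): 0/1 same-type → still unsatisfied.
  (1,2): 1/1 same-type → satisfied — stop here.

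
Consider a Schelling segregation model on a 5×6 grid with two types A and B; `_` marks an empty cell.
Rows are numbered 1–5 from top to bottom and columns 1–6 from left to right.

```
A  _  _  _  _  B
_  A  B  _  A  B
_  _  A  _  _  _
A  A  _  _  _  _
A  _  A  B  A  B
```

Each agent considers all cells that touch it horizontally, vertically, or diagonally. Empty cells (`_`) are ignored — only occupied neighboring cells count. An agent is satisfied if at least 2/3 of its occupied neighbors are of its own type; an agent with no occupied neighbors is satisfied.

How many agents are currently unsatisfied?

8

Row 1: (1,1)A 1/1 satisfied · (1,6)B 1/2 not
Row 2: (2,2)A 2/3 satisfied · (2,3)B 0/2 not · (2,5)A 0/2 not · (2,6)B 1/2 not
Row 3: (3,3)A 2/3 satisfied
Row 4: (4,1)A 2/2 satisfied · (4,2)A 4/4 satisfied
Row 5: (5,1)A 2/2 satisfied · (5,3)A 1/2 not · (5,4)B 0/2 not · (5,5)A 0/2 not · (5,6)B 0/1 not
Unsatisfied: (1,6), (2,3), (2,5), (2,6), (5,3), (5,4), (5,5), (5,6) — 8 in total.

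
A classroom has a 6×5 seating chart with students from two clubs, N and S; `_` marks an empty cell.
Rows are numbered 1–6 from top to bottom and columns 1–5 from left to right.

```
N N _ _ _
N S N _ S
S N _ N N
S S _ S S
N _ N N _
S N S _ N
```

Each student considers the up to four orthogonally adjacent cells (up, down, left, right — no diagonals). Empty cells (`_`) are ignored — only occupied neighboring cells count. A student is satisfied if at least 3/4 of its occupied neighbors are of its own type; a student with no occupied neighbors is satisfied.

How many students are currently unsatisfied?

Row 1: (1,1)N 2/2 ok · (1,2)N 1/2 unhappy
Row 2: (2,1)N 1/3 unhappy · (2,2)S 0/4 unhappy · (2,3)N 0/1 unhappy · (2,5)S 0/1 unhappy
Row 3: (3,1)S 1/3 unhappy · (3,2)N 0/3 unhappy · (3,4)N 1/2 unhappy · (3,5)N 1/3 unhappy
Row 4: (4,1)S 2/3 unhappy · (4,2)S 1/2 unhappy · (4,4)S 1/3 unhappy · (4,5)S 1/2 unhappy
Row 5: (5,1)N 0/2 unhappy · (5,3)N 1/2 unhappy · (5,4)N 1/2 unhappy
Row 6: (6,1)S 0/2 unhappy · (6,2)N 0/2 unhappy · (6,3)S 0/2 unhappy · (6,5)N 0/0 ok
Unsatisfied: (1,2), (2,1), (2,2), (2,3), (2,5), (3,1), (3,2), (3,4), (3,5), (4,1), (4,2), (4,4), (4,5), (5,1), (5,3), (5,4), (6,1), (6,2), (6,3) — 19 in total.

19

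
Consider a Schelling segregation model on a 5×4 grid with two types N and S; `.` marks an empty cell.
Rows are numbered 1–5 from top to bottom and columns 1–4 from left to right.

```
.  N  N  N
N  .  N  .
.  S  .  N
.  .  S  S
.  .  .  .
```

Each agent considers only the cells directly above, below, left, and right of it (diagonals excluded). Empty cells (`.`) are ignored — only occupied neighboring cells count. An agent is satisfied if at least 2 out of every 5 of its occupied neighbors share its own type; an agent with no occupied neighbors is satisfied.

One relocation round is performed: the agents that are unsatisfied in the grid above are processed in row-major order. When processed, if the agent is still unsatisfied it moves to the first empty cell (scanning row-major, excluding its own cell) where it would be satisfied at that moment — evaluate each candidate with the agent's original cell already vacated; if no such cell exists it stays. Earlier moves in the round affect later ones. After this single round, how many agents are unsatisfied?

0

Initially unsatisfied (in order): (3,4).
  (3,4) → (1,1).
Resulting grid:
N N N N
N . N .
. S . .
. . S S
. . . .
All satisfied now.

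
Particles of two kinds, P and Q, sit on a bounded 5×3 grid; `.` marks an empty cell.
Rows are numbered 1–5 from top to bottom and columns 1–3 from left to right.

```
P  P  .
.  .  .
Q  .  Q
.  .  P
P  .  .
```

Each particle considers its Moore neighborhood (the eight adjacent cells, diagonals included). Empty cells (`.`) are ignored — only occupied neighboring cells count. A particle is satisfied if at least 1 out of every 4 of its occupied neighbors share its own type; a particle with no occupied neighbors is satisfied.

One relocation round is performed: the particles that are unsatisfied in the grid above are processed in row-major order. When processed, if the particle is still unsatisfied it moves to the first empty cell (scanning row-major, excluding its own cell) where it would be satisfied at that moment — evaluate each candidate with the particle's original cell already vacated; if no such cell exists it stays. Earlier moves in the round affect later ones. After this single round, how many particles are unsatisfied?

Initially unsatisfied (in order): (3,3), (4,3).
  (3,3) → (2,1).
  (4,3): now satisfied by earlier moves; stays.
Resulting grid:
P P .
Q . .
Q . .
. . P
P . .
All satisfied now.

0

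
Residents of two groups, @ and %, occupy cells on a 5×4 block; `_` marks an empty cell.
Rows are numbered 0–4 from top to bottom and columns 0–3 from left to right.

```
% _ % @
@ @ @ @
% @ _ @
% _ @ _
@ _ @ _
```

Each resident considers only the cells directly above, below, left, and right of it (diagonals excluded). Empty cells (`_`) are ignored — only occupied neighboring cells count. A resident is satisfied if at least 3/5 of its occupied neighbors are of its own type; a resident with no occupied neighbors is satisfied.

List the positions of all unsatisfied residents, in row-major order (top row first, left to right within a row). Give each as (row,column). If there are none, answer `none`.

Row 0: (0,0)% 0/1 unhappy · (0,2)% 0/2 unhappy · (0,3)@ 1/2 unhappy
Row 1: (1,0)@ 1/3 unhappy · (1,1)@ 3/3 ok · (1,2)@ 2/3 ok · (1,3)@ 3/3 ok
Row 2: (2,0)% 1/3 unhappy · (2,1)@ 1/2 unhappy · (2,3)@ 1/1 ok
Row 3: (3,0)% 1/2 unhappy · (3,2)@ 1/1 ok
Row 4: (4,0)@ 0/1 unhappy · (4,2)@ 1/1 ok

(0,0), (0,2), (0,3), (1,0), (2,0), (2,1), (3,0), (4,0)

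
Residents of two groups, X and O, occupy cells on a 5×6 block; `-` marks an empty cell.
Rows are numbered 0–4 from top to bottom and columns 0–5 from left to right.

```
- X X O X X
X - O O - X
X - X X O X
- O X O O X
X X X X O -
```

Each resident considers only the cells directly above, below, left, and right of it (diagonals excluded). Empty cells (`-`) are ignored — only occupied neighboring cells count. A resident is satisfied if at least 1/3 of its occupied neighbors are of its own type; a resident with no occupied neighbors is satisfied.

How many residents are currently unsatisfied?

(0,1)X 1/1 ✓
(0,2)X 1/3 ✓
(0,3)O 1/3 ✓
(0,4)X 1/2 ✓
(0,5)X 2/2 ✓
(1,0)X 1/1 ✓
(1,2)O 1/3 ✓
(1,3)O 2/3 ✓
(1,5)X 2/2 ✓
(2,0)X 1/1 ✓
(2,2)X 2/3 ✓
(2,3)X 1/4 ✗
(2,4)O 1/3 ✓
(2,5)X 2/3 ✓
(3,1)O 0/2 ✗
(3,2)X 2/4 ✓
(3,3)O 1/4 ✗
(3,4)O 3/4 ✓
(3,5)X 1/2 ✓
(4,0)X 1/1 ✓
(4,1)X 2/3 ✓
(4,2)X 3/3 ✓
(4,3)X 1/3 ✓
(4,4)O 1/2 ✓
Unsatisfied: (2,3), (3,1), (3,3) — 3 in total.

3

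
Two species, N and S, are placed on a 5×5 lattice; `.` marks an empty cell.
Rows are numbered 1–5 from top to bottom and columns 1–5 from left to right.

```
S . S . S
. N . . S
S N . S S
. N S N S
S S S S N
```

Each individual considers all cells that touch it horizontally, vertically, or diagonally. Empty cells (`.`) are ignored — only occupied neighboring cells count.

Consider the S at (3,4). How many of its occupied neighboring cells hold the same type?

4

Occupied neighbors of (3,4): (2,5)=S, (3,5)=S, (4,3)=S, (4,4)=N, (4,5)=S.
Same type (S): 4 of 5.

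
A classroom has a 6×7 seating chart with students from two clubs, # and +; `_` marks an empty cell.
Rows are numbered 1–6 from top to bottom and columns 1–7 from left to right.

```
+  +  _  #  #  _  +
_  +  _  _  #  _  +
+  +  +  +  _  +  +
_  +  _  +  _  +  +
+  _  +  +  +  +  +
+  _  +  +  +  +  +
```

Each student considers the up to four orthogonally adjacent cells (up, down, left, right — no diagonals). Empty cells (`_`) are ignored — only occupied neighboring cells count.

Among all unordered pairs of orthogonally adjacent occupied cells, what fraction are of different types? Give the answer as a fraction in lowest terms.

Scan each occupied cell's neighbors to the right and below so each pair is counted once.
Row 1: +(1,1)–+(1,2)= +(1,2)–+(2,2)= #(1,4)–#(1,5)= #(1,5)–#(2,5)= +(1,7)–+(2,7)=  → 0/5 unlike.
Row 2: +(2,2)–+(3,2)= +(2,7)–+(3,7)=  → 0/2 unlike.
Row 3: +(3,1)–+(3,2)= +(3,2)–+(3,3)= +(3,2)–+(4,2)= +(3,3)–+(3,4)= +(3,4)–+(4,4)= +(3,6)–+(3,7)= +(3,6)–+(4,6)= +(3,7)–+(4,7)=  → 0/8 unlike.
Row 4: +(4,4)–+(5,4)= +(4,6)–+(4,7)= +(4,6)–+(5,6)= +(4,7)–+(5,7)=  → 0/4 unlike.
Row 5: +(5,1)–+(6,1)= +(5,3)–+(5,4)= +(5,3)–+(6,3)= +(5,4)–+(5,5)= +(5,4)–+(6,4)= +(5,5)–+(5,6)= +(5,5)–+(6,5)= +(5,6)–+(5,7)= +(5,6)–+(6,6)= +(5,7)–+(6,7)=  → 0/10 unlike.
Row 6: +(6,3)–+(6,4)= +(6,4)–+(6,5)= +(6,5)–+(6,6)= +(6,6)–+(6,7)=  → 0/4 unlike.
Total adjacent occupied pairs: 33; unlike-type pairs: 0.
0/33 reduces to 0/1.

0/1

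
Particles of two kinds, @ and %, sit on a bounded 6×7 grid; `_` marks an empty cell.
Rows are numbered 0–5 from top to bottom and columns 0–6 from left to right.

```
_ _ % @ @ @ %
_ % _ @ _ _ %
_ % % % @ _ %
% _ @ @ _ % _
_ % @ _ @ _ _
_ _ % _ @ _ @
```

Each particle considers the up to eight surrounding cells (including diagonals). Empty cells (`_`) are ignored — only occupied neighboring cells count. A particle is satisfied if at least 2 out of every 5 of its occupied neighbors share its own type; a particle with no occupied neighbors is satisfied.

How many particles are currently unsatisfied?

(0,2)% 1/3 unhappy
(0,3)@ 2/3 ok
(0,4)@ 3/3 ok
(0,5)@ 1/3 unhappy
(0,6)% 1/2 ok
(1,1)% 3/3 ok
(1,3)@ 3/6 ok
(1,6)% 2/3 ok
(2,1)% 3/4 ok
(2,2)% 3/6 ok
(2,3)% 1/5 unhappy
(2,4)@ 2/4 ok
(2,6)% 2/2 ok
(3,0)% 2/2 ok
(3,2)@ 2/6 unhappy
(3,3)@ 4/6 ok
(3,5)% 1/3 unhappy
(4,1)% 2/4 ok
(4,2)@ 2/4 ok
(4,4)@ 2/3 ok
(5,2)% 1/2 ok
(5,4)@ 1/1 ok
(5,6)@ 0/0 ok
Unsatisfied: (0,2), (0,5), (2,3), (3,2), (3,5) — 5 in total.

5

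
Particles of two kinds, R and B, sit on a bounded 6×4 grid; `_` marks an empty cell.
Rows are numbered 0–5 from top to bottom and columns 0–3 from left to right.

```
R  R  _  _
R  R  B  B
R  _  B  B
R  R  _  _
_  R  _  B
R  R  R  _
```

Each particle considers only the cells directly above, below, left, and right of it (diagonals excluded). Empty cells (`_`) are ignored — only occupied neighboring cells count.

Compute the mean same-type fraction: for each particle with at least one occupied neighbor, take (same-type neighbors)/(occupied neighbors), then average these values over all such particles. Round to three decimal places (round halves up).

0.956

Row 0: (0,0)R 2/2 · (0,1)R 2/2
Row 1: (1,0)R 3/3 · (1,1)R 2/3 · (1,2)B 2/3 · (1,3)B 2/2
Row 2: (2,0)R 2/2 · (2,2)B 2/2 · (2,3)B 2/2
Row 3: (3,0)R 2/2 · (3,1)R 2/2
Row 4: (4,1)R 2/2 · (4,3)B — no occupied neighbors
Row 5: (5,0)R 1/1 · (5,1)R 3/3 · (5,2)R 1/1
Sum over 15 particles: 2/2 + 2/2 + 3/3 + 2/3 + 2/3 + 2/2 + 2/2 + 2/2 + 2/2 + 2/2 + 2/2 + 2/2 + 1/1 + 3/3 + 1/1 = 43/3; mean = 43/3 ÷ 15 = 43/45 = 0.955555… → 0.956.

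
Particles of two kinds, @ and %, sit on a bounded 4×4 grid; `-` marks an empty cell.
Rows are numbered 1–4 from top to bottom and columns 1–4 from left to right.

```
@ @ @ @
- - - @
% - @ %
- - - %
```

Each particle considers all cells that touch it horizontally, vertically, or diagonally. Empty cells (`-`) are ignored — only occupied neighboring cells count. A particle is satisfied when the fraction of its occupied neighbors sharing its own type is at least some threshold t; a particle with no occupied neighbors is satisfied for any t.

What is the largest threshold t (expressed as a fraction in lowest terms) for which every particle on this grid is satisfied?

(1,1)@ 1/1
(1,2)@ 2/2
(1,3)@ 3/3
(1,4)@ 2/2
(2,4)@ 3/4
(3,1)% — no occupied neighbors
(3,3)@ 1/3
(3,4)% 1/3
(4,4)% 1/2
The smallest same-type fraction is 1/3 at (3,3), which reduces to 1/3. Any threshold above that leaves this particle unsatisfied.

1/3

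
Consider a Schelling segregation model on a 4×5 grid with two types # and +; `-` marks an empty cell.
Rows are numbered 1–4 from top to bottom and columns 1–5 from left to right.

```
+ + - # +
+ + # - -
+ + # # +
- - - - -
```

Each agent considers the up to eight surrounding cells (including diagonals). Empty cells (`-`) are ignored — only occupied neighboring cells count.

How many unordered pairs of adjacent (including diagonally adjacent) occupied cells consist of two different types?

Scan each occupied cell's neighbors to the right and below (and the two forward diagonals) so each pair is counted once.
From row 1: 2 unlike of 8 pairs (running 2/8).
From row 2: 3 unlike of 10 pairs (running 5/18).
From row 3: 2 unlike of 4 pairs (running 7/22).
Total adjacent occupied pairs: 22; unlike-type pairs: 7.

7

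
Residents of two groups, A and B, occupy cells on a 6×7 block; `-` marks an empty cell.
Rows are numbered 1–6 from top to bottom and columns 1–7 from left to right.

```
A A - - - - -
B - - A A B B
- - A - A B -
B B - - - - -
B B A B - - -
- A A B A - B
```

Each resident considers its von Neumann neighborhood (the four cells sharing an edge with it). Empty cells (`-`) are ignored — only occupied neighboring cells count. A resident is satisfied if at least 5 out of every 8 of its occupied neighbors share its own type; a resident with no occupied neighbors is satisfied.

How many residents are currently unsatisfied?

(1,1)A 1/2 unhappy
(1,2)A 1/1 ok
(2,1)B 0/1 unhappy
(2,4)A 1/1 ok
(2,5)A 2/3 ok
(2,6)B 2/3 ok
(2,7)B 1/1 ok
(3,3)A 0/0 ok
(3,5)A 1/2 unhappy
(3,6)B 1/2 unhappy
(4,1)B 2/2 ok
(4,2)B 2/2 ok
(5,1)B 2/2 ok
(5,2)B 2/4 unhappy
(5,3)A 1/3 unhappy
(5,4)B 1/2 unhappy
(6,2)A 1/2 unhappy
(6,3)A 2/3 ok
(6,4)B 1/3 unhappy
(6,5)A 0/1 unhappy
(6,7)B 0/0 ok
Unsatisfied: (1,1), (2,1), (3,5), (3,6), (5,2), (5,3), (5,4), (6,2), (6,4), (6,5) — 10 in total.

10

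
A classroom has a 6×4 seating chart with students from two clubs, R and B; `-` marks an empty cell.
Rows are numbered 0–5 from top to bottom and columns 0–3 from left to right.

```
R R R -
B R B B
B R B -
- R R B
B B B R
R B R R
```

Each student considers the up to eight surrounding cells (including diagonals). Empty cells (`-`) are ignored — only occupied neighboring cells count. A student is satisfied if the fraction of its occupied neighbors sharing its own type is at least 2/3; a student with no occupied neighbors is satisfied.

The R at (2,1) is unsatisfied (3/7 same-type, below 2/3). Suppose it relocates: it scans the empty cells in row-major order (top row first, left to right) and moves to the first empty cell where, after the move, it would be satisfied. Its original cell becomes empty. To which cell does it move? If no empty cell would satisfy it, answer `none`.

none

Vacating (2,1). Empty cells in order:
  (0,3): 1/3 same-type → still unsatisfied.
  (2,3): 1/5 same-type → still unsatisfied.
  (3,0): 1/4 same-type → still unsatisfied.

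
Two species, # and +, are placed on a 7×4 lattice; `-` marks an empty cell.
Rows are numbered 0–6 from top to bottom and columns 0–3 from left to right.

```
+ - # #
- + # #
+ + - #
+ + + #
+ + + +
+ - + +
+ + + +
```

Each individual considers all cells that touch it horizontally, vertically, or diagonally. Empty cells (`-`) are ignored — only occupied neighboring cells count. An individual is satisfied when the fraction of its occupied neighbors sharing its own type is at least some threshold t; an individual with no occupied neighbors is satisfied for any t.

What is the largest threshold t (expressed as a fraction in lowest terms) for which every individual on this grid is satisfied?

1/4

(0,0)+ 1/1
(0,2)# 3/4
(0,3)# 3/3
(1,1)+ 3/5
(1,2)# 4/6
(1,3)# 4/4
(2,0)+ 4/4
(2,1)+ 5/6
(2,3)# 3/4
(3,0)+ 5/5
(3,1)+ 7/7
(3,2)+ 5/7
(3,3)# 1/4
(4,0)+ 4/4
(4,1)+ 7/7
(4,2)+ 6/7
(4,3)+ 4/5
(5,0)+ 4/4
(5,2)+ 7/7
(5,3)+ 5/5
(6,0)+ 2/2
(6,1)+ 4/4
(6,2)+ 4/4
(6,3)+ 3/3
The smallest same-type fraction is 1/4 at (3,3), which reduces to 1/4. Any threshold above that leaves this individual unsatisfied.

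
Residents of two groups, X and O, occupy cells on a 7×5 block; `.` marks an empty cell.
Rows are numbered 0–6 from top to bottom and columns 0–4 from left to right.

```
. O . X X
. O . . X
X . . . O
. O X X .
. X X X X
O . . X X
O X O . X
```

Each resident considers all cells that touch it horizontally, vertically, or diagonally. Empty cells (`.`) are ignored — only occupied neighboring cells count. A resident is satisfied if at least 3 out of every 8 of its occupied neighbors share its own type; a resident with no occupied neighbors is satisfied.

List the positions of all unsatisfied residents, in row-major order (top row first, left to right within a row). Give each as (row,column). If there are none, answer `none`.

(2,0), (2,4), (3,1), (5,0), (6,1), (6,2)

Row 0: (0,1)O 1/1 ok · (0,3)X 2/2 ok · (0,4)X 2/2 ok
Row 1: (1,1)O 1/2 ok · (1,4)X 2/3 ok
Row 2: (2,0)X 0/2 unhappy · (2,4)O 0/2 unhappy
Row 3: (3,1)O 0/4 unhappy · (3,2)X 4/5 ok · (3,3)X 4/5 ok
Row 4: (4,1)X 2/4 ok · (4,2)X 5/6 ok · (4,3)X 6/6 ok · (4,4)X 4/4 ok
Row 5: (5,0)O 1/3 unhappy · (5,3)X 5/6 ok · (5,4)X 4/4 ok
Row 6: (6,0)O 1/2 ok · (6,1)X 0/3 unhappy · (6,2)O 0/2 unhappy · (6,4)X 2/2 ok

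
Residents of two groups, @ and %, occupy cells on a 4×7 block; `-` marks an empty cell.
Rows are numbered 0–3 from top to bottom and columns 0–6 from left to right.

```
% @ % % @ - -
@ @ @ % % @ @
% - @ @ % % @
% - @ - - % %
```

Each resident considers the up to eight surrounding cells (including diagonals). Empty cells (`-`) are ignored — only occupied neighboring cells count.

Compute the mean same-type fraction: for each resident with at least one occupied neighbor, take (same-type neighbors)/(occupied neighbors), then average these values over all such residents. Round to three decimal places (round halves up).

0.565

Row 0: (0,0)% 0/3 · (0,1)@ 3/5 · (0,2)% 2/5 · (0,3)% 3/5 · (0,4)@ 1/4
Row 1: (1,0)@ 2/4 · (1,1)@ 4/7 · (1,2)@ 4/7 · (1,3)% 4/8 · (1,4)% 4/7 · (1,5)@ 3/6 · (1,6)@ 2/3
Row 2: (2,0)% 1/3 · (2,2)@ 4/5 · (2,3)@ 3/6 · (2,4)% 4/6 · (2,5)% 4/7 · (2,6)@ 2/5
Row 3: (3,0)% 1/1 · (3,2)@ 2/2 · (3,5)% 3/4 · (3,6)% 2/3
Sum over 22 residents: 0/3 + 3/5 + 2/5 + 3/5 + 1/4 + 2/4 + 4/7 + 4/7 + 4/8 + 4/7 + 3/6 + 2/3 + 1/3 + 4/5 + 3/6 + 4/6 + 4/7 + 2/5 + 1/1 + 2/2 + 3/4 + 2/3 = 1304/105; mean = 1304/105 ÷ 22 = 652/1155 = 0.564502… → 0.565.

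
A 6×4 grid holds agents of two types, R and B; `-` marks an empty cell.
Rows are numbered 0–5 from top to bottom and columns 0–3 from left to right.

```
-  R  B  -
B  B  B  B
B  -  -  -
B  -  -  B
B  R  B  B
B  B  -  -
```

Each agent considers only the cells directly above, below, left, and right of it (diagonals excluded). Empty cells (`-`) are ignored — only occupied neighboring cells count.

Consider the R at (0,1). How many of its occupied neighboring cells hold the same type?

Occupied neighbors of (0,1): (1,1)=B, (0,2)=B.
Same type (R): 0 of 2.

0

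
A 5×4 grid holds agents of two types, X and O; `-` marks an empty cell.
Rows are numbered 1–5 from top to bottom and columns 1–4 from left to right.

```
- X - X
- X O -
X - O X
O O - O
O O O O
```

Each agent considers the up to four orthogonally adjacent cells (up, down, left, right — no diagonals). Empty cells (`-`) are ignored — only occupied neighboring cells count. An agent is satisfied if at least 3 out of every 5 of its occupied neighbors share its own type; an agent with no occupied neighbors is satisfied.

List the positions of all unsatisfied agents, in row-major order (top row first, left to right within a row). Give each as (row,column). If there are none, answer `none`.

(2,2), (2,3), (3,1), (3,3), (3,4), (4,4)

Row 1: (1,2)X 1/1 satisfied · (1,4)X 0/0 satisfied
Row 2: (2,2)X 1/2 not · (2,3)O 1/2 not
Row 3: (3,1)X 0/1 not · (3,3)O 1/2 not · (3,4)X 0/2 not
Row 4: (4,1)O 2/3 satisfied · (4,2)O 2/2 satisfied · (4,4)O 1/2 not
Row 5: (5,1)O 2/2 satisfied · (5,2)O 3/3 satisfied · (5,3)O 2/2 satisfied · (5,4)O 2/2 satisfied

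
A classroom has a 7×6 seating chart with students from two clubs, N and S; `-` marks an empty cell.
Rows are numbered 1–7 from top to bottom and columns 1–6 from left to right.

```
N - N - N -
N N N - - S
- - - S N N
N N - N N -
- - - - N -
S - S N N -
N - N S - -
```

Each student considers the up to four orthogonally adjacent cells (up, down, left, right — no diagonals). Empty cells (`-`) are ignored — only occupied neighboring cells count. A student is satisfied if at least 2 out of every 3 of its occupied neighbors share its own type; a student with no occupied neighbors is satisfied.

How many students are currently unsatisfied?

Row 1: (1,1)N 1/1 satisfied · (1,3)N 1/1 satisfied · (1,5)N 0/0 satisfied
Row 2: (2,1)N 2/2 satisfied · (2,2)N 2/2 satisfied · (2,3)N 2/2 satisfied · (2,6)S 0/1 not
Row 3: (3,4)S 0/2 not · (3,5)N 2/3 satisfied · (3,6)N 1/2 not
Row 4: (4,1)N 1/1 satisfied · (4,2)N 1/1 satisfied · (4,4)N 1/2 not · (4,5)N 3/3 satisfied
Row 5: (5,5)N 2/2 satisfied
Row 6: (6,1)S 0/1 not · (6,3)S 0/2 not · (6,4)N 1/3 not · (6,5)N 2/2 satisfied
Row 7: (7,1)N 0/1 not · (7,3)N 0/2 not · (7,4)S 0/2 not
Unsatisfied: (2,6), (3,4), (3,6), (4,4), (6,1), (6,3), (6,4), (7,1), (7,3), (7,4) — 10 in total.

10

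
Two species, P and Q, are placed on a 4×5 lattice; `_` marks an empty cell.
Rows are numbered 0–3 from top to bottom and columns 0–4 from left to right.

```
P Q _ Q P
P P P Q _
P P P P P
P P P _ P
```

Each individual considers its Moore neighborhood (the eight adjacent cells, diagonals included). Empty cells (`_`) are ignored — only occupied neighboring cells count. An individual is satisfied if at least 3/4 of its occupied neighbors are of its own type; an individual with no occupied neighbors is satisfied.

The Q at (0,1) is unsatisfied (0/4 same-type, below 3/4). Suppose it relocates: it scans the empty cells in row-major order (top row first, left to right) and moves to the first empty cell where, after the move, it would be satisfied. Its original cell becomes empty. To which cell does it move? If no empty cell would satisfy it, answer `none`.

Vacating (0,1). Empty cells in order:
  (0,2): 2/4 same-type → still unsatisfied.
  (1,4): 2/5 same-type → still unsatisfied.
  (3,3): 0/5 same-type → still unsatisfied.

none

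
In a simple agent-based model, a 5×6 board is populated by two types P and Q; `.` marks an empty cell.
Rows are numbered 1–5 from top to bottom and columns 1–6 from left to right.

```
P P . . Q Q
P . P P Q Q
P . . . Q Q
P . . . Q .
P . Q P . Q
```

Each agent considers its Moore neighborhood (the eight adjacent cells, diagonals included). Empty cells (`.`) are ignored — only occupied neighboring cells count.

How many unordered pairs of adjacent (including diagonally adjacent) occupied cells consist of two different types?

5

Scan each occupied cell's neighbors to the right and below (and the two forward diagonals) so each pair is counted once.
Row 1: P(1,1)–P(1,2)= P(1,1)–P(2,1)= P(1,2)–P(2,3)= P(1,2)–P(2,1)= Q(1,5)–Q(1,6)= Q(1,5)–Q(2,5)= Q(1,5)–Q(2,6)= Q(1,5)–P(2,4)≠ Q(1,6)–Q(2,6)= Q(1,6)–Q(2,5)=  → 1/10 unlike.
Row 2: P(2,1)–P(3,1)= P(2,3)–P(2,4)= P(2,4)–Q(2,5)≠ P(2,4)–Q(3,5)≠ Q(2,5)–Q(2,6)= Q(2,5)–Q(3,5)= Q(2,5)–Q(3,6)= Q(2,6)–Q(3,6)= Q(2,6)–Q(3,5)=  → 2/9 unlike.
Row 3: P(3,1)–P(4,1)= Q(3,5)–Q(3,6)= Q(3,5)–Q(4,5)= Q(3,6)–Q(4,5)=  → 0/4 unlike.
Row 4: P(4,1)–P(5,1)= Q(4,5)–Q(5,6)= Q(4,5)–P(5,4)≠  → 1/3 unlike.
Row 5: Q(5,3)–P(5,4)≠  → 1/1 unlike.
Total adjacent occupied pairs: 27; unlike-type pairs: 5.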